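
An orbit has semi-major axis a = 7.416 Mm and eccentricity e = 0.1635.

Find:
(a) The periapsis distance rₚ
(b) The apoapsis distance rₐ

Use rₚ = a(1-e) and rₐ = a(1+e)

Convert to SI: a = 7.416 Mm = 7.416e+06 m.
(a) rₚ = a(1 − e) = 7.416e+06 · (1 − 0.1635) = 7.416e+06 · 0.8365 ≈ 6.203e+06 m = 6.203 Mm.
(b) rₐ = a(1 + e) = 7.416e+06 · (1 + 0.1635) = 7.416e+06 · 1.1635 ≈ 8.629e+06 m = 8.629 Mm.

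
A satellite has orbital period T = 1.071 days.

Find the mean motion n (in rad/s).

Convert to SI: T = 1.071 days = 92534.4 s.
n = 2π / T.
n = 2π / 92534.4 s ≈ 6.79e-05 rad/s.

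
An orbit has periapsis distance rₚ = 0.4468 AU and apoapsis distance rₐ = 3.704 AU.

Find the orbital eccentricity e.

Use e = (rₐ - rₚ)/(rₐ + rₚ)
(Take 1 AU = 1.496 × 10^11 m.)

Convert to SI: rₚ = 0.4468 AU = 6.68413e+10 m; rₐ = 3.704 AU = 5.54118e+11 m.
e = (rₐ − rₚ) / (rₐ + rₚ).
e = (5.54118e+11 − 6.68413e+10) / (5.54118e+11 + 6.68413e+10) = 4.87277e+11 / 6.2096e+11 ≈ 0.7847.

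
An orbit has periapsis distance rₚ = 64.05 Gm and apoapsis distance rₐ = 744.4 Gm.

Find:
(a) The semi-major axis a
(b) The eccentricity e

Convert to SI: rₚ = 64.05 Gm = 6.405e+10 m; rₐ = 744.4 Gm = 7.444e+11 m.
(a) a = (rₚ + rₐ) / 2 = (6.405e+10 + 7.444e+11) / 2 ≈ 4.042e+11 m = 404.2 Gm.
(b) e = (rₐ − rₚ) / (rₐ + rₚ) = (7.444e+11 − 6.405e+10) / (7.444e+11 + 6.405e+10) ≈ 0.8415.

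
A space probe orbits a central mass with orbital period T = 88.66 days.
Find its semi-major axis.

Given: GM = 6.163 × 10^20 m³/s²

Convert to SI: T = 88.66 days = 7.66022e+06 s.
Invert Kepler's third law: a = (GM · T² / (4π²))^(1/3).
Substituting T = 7.66022e+06 s and GM = 6.163e+20 m³/s²:
a = (6.163e+20 · (7.66022e+06)² / (4π²))^(1/3) m
a ≈ 9.712e+10 m = 9.712 × 10^10 m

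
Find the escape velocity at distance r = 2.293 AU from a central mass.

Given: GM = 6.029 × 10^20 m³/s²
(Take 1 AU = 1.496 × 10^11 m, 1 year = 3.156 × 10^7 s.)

Convert to SI: r = 2.293 AU = 3.43033e+11 m.
Escape velocity comes from setting total energy to zero: ½v² − GM/r = 0 ⇒ v_esc = √(2GM / r).
v_esc = √(2 · 6.029e+20 / 3.43033e+11) m/s ≈ 5.929e+04 m/s = 12.51 AU/year.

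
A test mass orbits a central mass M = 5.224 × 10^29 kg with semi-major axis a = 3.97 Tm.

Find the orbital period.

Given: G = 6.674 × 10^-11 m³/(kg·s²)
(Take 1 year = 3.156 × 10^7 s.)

Convert to SI: a = 3.97 Tm = 3.97e+12 m.
GM = G · M = 6.674e-11 · 5.224e+29 = 3.4865e+19 m³/s².
Kepler's third law: T = 2π √(a³ / GM).
Substituting a = 3.97e+12 m and GM = 3.4865e+19 m³/s²:
T = 2π √((3.97e+12)³ / 3.4865e+19) s
T ≈ 8.417e+09 s = 266.7 years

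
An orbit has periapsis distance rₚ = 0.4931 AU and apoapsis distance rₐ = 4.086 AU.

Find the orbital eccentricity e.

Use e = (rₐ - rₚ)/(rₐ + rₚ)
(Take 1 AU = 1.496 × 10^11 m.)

Convert to SI: rₚ = 0.4931 AU = 7.37678e+10 m; rₐ = 4.086 AU = 6.11266e+11 m.
e = (rₐ − rₚ) / (rₐ + rₚ).
e = (6.11266e+11 − 7.37678e+10) / (6.11266e+11 + 7.37678e+10) = 5.37498e+11 / 6.85033e+11 ≈ 0.7846.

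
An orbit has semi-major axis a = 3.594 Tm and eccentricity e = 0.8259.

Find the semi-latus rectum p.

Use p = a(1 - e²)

Convert to SI: a = 3.594 Tm = 3.594e+12 m.
p = a (1 − e²).
p = 3.594e+12 · (1 − (0.8259)²) = 3.594e+12 · 0.317889 ≈ 1.142e+12 m = 1.142 Tm.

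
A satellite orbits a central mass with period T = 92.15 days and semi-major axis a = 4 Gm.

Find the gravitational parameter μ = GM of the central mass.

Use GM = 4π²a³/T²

Convert to SI: T = 92.15 days = 7.96176e+06 s; a = 4 Gm = 4e+09 m.
GM = 4π² · a³ / T².
GM = 4π² · (4e+09)³ / (7.96176e+06)² m³/s² ≈ 3.986e+16 m³/s² = 3.986 × 10^16 m³/s².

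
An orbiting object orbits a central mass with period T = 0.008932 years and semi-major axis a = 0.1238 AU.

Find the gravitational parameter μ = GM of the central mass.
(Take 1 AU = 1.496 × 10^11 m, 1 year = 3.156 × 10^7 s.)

Convert to SI: T = 0.008932 years = 281894 s; a = 0.1238 AU = 1.85205e+10 m.
GM = 4π² · a³ / T².
GM = 4π² · (1.85205e+10)³ / (281894)² m³/s² ≈ 3.156e+21 m³/s² = 3.156 × 10^21 m³/s².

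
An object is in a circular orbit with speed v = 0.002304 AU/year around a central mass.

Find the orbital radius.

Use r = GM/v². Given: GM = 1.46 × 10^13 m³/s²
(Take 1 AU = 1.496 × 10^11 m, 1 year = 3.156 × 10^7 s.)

Convert to SI: v = 0.002304 AU/year = 10.9214 m/s.
For a circular orbit, v² = GM / r, so r = GM / v².
r = 1.46e+13 / (10.9214)² m ≈ 1.224e+11 m = 0.8182 AU.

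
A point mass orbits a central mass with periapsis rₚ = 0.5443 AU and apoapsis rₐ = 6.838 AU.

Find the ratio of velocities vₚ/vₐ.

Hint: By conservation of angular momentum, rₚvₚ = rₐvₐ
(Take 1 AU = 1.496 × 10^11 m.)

Convert to SI: rₚ = 0.5443 AU = 8.14273e+10 m; rₐ = 6.838 AU = 1.02296e+12 m.
Conservation of angular momentum gives rₚvₚ = rₐvₐ, so vₚ/vₐ = rₐ/rₚ.
vₚ/vₐ = 1.02296e+12 / 8.14273e+10 ≈ 12.56.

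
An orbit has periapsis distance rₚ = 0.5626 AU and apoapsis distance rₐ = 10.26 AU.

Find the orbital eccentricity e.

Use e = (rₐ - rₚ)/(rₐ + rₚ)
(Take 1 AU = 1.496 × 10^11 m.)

Convert to SI: rₚ = 0.5626 AU = 8.4165e+10 m; rₐ = 10.26 AU = 1.5349e+12 m.
e = (rₐ − rₚ) / (rₐ + rₚ).
e = (1.5349e+12 − 8.4165e+10) / (1.5349e+12 + 8.4165e+10) = 1.45073e+12 / 1.61906e+12 ≈ 0.896.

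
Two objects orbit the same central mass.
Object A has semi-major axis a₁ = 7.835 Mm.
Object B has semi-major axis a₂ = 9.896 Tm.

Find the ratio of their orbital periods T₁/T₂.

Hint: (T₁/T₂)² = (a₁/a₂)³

Convert to SI: a₁ = 7.835 Mm = 7.835e+06 m; a₂ = 9.896 Tm = 9.896e+12 m.
From Kepler's third law, (T₁/T₂)² = (a₁/a₂)³, so T₁/T₂ = (a₁/a₂)^(3/2).
a₁/a₂ = 7.835e+06 / 9.896e+12 = 7.91734e-07.
T₁/T₂ = (7.91734e-07)^(3/2) ≈ 7.045e-10.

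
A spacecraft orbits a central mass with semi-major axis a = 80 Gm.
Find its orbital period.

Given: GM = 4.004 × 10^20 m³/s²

Convert to SI: a = 80 Gm = 8e+10 m.
Kepler's third law: T = 2π √(a³ / GM).
Substituting a = 8e+10 m and GM = 4.004e+20 m³/s²:
T = 2π √((8e+10)³ / 4.004e+20) s
T ≈ 7.105e+06 s = 82.23 days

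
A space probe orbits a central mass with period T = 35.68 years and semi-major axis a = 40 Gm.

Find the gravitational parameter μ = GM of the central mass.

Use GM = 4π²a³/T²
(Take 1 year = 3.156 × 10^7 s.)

Convert to SI: T = 35.68 years = 1.12606e+09 s; a = 40 Gm = 4e+10 m.
GM = 4π² · a³ / T².
GM = 4π² · (4e+10)³ / (1.12606e+09)² m³/s² ≈ 1.993e+15 m³/s² = 1.993 × 10^15 m³/s².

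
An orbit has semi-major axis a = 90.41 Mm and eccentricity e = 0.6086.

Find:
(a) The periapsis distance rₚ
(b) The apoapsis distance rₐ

Convert to SI: a = 90.41 Mm = 9.041e+07 m.
(a) rₚ = a(1 − e) = 9.041e+07 · (1 − 0.6086) = 9.041e+07 · 0.3914 ≈ 3.539e+07 m = 35.39 Mm.
(b) rₐ = a(1 + e) = 9.041e+07 · (1 + 0.6086) = 9.041e+07 · 1.6086 ≈ 1.454e+08 m = 145.4 Mm.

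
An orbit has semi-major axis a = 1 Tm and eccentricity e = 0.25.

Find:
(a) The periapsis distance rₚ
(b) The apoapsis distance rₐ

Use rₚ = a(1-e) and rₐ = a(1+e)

Convert to SI: a = 1 Tm = 1e+12 m.
(a) rₚ = a(1 − e) = 1e+12 · (1 − 0.25) = 1e+12 · 0.75 ≈ 7.5e+11 m = 750 Gm.
(b) rₐ = a(1 + e) = 1e+12 · (1 + 0.25) = 1e+12 · 1.25 ≈ 1.25e+12 m = 1.25 Tm.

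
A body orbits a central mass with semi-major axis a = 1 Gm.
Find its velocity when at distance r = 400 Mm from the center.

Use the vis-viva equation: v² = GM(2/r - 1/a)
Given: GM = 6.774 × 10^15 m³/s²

Convert to SI: a = 1 Gm = 1e+09 m; r = 400 Mm = 4e+08 m.
Vis-viva: v = √(GM · (2/r − 1/a)).
2/r − 1/a = 2/4e+08 − 1/1e+09 = 4e-09 m⁻¹.
v = √(6.774e+15 · 4e-09) m/s ≈ 5205 m/s = 5.205 km/s.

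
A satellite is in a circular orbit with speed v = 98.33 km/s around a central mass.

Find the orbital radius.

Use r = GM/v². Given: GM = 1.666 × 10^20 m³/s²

Convert to SI: v = 98.33 km/s = 98330 m/s.
For a circular orbit, v² = GM / r, so r = GM / v².
r = 1.666e+20 / (98330)² m ≈ 1.723e+10 m = 1.723 × 10^10 m.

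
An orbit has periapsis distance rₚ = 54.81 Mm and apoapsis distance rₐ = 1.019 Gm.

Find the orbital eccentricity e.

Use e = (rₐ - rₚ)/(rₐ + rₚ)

Convert to SI: rₚ = 54.81 Mm = 5.481e+07 m; rₐ = 1.019 Gm = 1.019e+09 m.
e = (rₐ − rₚ) / (rₐ + rₚ).
e = (1.019e+09 − 5.481e+07) / (1.019e+09 + 5.481e+07) = 9.6419e+08 / 1.07381e+09 ≈ 0.8979.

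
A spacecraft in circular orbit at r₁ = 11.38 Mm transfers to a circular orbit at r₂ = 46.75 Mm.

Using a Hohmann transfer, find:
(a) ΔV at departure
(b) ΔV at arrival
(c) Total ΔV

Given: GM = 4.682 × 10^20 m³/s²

Convert to SI: r₁ = 11.38 Mm = 1.138e+07 m; r₂ = 46.75 Mm = 4.675e+07 m.
Transfer semi-major axis: a_t = (r₁ + r₂)/2 = (1.138e+07 + 4.675e+07)/2 = 2.9065e+07 m.
Circular speeds: v₁ = √(GM/r₁) = 6.41423e+06 m/s, v₂ = √(GM/r₂) = 3.16464e+06 m/s.
Transfer speeds (vis-viva v² = GM(2/r − 1/a_t)): v₁ᵗ = 8.13486e+06 m/s, v₂ᵗ = 1.98021e+06 m/s.
(a) ΔV₁ = |v₁ᵗ − v₁| ≈ 1.721e+06 m/s = 1721 km/s.
(b) ΔV₂ = |v₂ − v₂ᵗ| ≈ 1.184e+06 m/s = 1184 km/s.
(c) ΔV_total = ΔV₁ + ΔV₂ ≈ 2.905e+06 m/s = 2905 km/s.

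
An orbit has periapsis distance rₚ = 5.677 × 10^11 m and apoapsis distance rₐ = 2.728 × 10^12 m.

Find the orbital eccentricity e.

e = (rₐ − rₚ) / (rₐ + rₚ).
e = (2.728e+12 − 5.677e+11) / (2.728e+12 + 5.677e+11) = 2.1603e+12 / 3.2957e+12 ≈ 0.6555.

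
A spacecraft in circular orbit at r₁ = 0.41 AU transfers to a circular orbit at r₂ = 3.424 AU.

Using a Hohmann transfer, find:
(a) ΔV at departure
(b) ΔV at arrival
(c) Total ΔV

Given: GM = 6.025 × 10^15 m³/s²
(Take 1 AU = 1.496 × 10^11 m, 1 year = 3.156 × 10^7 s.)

Convert to SI: r₁ = 0.41 AU = 6.1336e+10 m; r₂ = 3.424 AU = 5.1223e+11 m.
Transfer semi-major axis: a_t = (r₁ + r₂)/2 = (6.1336e+10 + 5.1223e+11)/2 = 2.86783e+11 m.
Circular speeds: v₁ = √(GM/r₁) = 313.416 m/s, v₂ = √(GM/r₂) = 108.454 m/s.
Transfer speeds (vis-viva v² = GM(2/r − 1/a_t)): v₁ᵗ = 418.867 m/s, v₂ᵗ = 50.1564 m/s.
(a) ΔV₁ = |v₁ᵗ − v₁| ≈ 105.5 m/s = 0.02225 AU/year.
(b) ΔV₂ = |v₂ − v₂ᵗ| ≈ 58.3 m/s = 0.0123 AU/year.
(c) ΔV_total = ΔV₁ + ΔV₂ ≈ 163.7 m/s = 0.03454 AU/year.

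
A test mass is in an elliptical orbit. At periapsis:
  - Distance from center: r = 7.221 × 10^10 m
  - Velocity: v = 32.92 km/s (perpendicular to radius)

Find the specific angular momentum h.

Convert to SI: v = 32.92 km/s = 32920 m/s.
With v perpendicular to r, h = r · v.
h = 7.221e+10 · 32920 m²/s ≈ 2.377e+15 m²/s.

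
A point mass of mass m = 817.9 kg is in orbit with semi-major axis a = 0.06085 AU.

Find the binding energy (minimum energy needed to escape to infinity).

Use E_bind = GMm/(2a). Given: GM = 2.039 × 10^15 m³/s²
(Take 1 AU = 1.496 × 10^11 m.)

Convert to SI: a = 0.06085 AU = 9.10316e+09 m.
Total orbital energy is E = −GMm/(2a); binding energy is E_bind = −E = GMm/(2a).
E_bind = 2.039e+15 · 817.9 / (2 · 9.10316e+09) J ≈ 9.16e+07 J = 91.6 MJ.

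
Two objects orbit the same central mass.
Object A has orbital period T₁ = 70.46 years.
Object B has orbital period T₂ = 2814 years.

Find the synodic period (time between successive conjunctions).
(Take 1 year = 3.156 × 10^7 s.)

Convert to SI: T₁ = 70.46 years = 2.22372e+09 s; T₂ = 2814 years = 8.88098e+10 s.
T_syn = |T₁ · T₂ / (T₁ − T₂)|.
T_syn = |2.22372e+09 · 8.88098e+10 / (2.22372e+09 − 8.88098e+10)| s ≈ 2.281e+09 s = 72.27 years.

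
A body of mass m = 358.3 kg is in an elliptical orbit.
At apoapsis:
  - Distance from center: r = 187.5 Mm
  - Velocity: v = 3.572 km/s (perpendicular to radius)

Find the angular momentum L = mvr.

Convert to SI: r = 187.5 Mm = 1.875e+08 m; v = 3.572 km/s = 3572 m/s.
Since v is perpendicular to r, L = m · v · r.
L = 358.3 · 3572 · 1.875e+08 kg·m²/s ≈ 2.4e+14 kg·m²/s.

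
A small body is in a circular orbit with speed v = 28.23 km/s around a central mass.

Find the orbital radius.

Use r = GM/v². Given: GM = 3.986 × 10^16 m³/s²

Convert to SI: v = 28.23 km/s = 28230 m/s.
For a circular orbit, v² = GM / r, so r = GM / v².
r = 3.986e+16 / (28230)² m ≈ 5.002e+07 m = 50.02 Mm.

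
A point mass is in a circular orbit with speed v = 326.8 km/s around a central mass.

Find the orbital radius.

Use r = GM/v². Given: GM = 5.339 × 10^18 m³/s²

Convert to SI: v = 326.8 km/s = 326800 m/s.
For a circular orbit, v² = GM / r, so r = GM / v².
r = 5.339e+18 / (326800)² m ≈ 4.999e+07 m = 49.99 Mm.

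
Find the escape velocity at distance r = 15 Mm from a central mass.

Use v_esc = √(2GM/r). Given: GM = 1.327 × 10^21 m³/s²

Convert to SI: r = 15 Mm = 1.5e+07 m.
Escape velocity comes from setting total energy to zero: ½v² − GM/r = 0 ⇒ v_esc = √(2GM / r).
v_esc = √(2 · 1.327e+21 / 1.5e+07) m/s ≈ 1.33e+07 m/s = 1.33e+04 km/s.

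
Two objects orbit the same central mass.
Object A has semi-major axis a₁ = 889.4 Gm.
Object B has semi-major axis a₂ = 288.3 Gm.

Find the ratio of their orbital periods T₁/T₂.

Convert to SI: a₁ = 889.4 Gm = 8.894e+11 m; a₂ = 288.3 Gm = 2.883e+11 m.
From Kepler's third law, (T₁/T₂)² = (a₁/a₂)³, so T₁/T₂ = (a₁/a₂)^(3/2).
a₁/a₂ = 8.894e+11 / 2.883e+11 = 3.08498.
T₁/T₂ = (3.08498)^(3/2) ≈ 5.418.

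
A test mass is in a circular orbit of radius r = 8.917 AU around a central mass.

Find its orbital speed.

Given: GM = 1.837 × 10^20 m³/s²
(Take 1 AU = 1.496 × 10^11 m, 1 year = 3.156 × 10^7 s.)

Convert to SI: r = 8.917 AU = 1.33398e+12 m.
For a circular orbit, gravity supplies the centripetal force, so v = √(GM / r).
v = √(1.837e+20 / 1.33398e+12) m/s ≈ 1.173e+04 m/s = 2.476 AU/year.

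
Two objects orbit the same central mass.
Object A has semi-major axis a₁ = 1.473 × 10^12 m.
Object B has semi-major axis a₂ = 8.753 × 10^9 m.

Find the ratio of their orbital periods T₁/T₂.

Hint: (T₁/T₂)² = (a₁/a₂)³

From Kepler's third law, (T₁/T₂)² = (a₁/a₂)³, so T₁/T₂ = (a₁/a₂)^(3/2).
a₁/a₂ = 1.473e+12 / 8.753e+09 = 168.285.
T₁/T₂ = (168.285)^(3/2) ≈ 2183.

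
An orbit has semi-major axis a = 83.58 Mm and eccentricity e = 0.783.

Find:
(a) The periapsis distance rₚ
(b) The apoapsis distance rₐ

Convert to SI: a = 83.58 Mm = 8.358e+07 m.
(a) rₚ = a(1 − e) = 8.358e+07 · (1 − 0.783) = 8.358e+07 · 0.217 ≈ 1.814e+07 m = 18.14 Mm.
(b) rₐ = a(1 + e) = 8.358e+07 · (1 + 0.783) = 8.358e+07 · 1.783 ≈ 1.49e+08 m = 149 Mm.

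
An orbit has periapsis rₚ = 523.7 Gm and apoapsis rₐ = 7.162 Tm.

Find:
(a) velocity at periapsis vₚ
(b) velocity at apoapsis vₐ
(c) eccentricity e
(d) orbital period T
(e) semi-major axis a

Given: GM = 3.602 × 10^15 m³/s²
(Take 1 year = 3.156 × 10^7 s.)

Convert to SI: rₚ = 523.7 Gm = 5.237e+11 m; rₐ = 7.162 Tm = 7.162e+12 m.
(a) With a = (rₚ + rₐ)/2 = 3.84285e+12 m, vₚ = √(GM (2/rₚ − 1/a)) = √(3.602e+15 · (2/5.237e+11 − 1/3.84285e+12)) m/s ≈ 113.2 m/s
(b) With a = (rₚ + rₐ)/2 = 3.84285e+12 m, vₐ = √(GM (2/rₐ − 1/a)) = √(3.602e+15 · (2/7.162e+12 − 1/3.84285e+12)) m/s ≈ 8.279 m/s
(c) e = (rₐ − rₚ)/(rₐ + rₚ) = (7.162e+12 − 5.237e+11)/(7.162e+12 + 5.237e+11) ≈ 0.8637
(d) With a = (rₚ + rₐ)/2 = 3.84285e+12 m, T = 2π √(a³/GM) = 2π √((3.84285e+12)³/3.602e+15) s ≈ 7.887e+11 s
(e) a = (rₚ + rₐ)/2 = (5.237e+11 + 7.162e+12)/2 ≈ 3.843e+12 m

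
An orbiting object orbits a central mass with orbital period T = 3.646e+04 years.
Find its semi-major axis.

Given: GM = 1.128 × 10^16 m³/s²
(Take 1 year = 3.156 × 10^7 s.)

Convert to SI: T = 3.646e+04 years = 1.15068e+12 s.
Invert Kepler's third law: a = (GM · T² / (4π²))^(1/3).
Substituting T = 1.15068e+12 s and GM = 1.128e+16 m³/s²:
a = (1.128e+16 · (1.15068e+12)² / (4π²))^(1/3) m
a ≈ 7.232e+12 m = 7.232 × 10^12 m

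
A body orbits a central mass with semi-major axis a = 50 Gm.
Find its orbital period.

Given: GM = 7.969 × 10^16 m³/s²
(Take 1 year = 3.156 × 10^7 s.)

Convert to SI: a = 50 Gm = 5e+10 m.
Kepler's third law: T = 2π √(a³ / GM).
Substituting a = 5e+10 m and GM = 7.969e+16 m³/s²:
T = 2π √((5e+10)³ / 7.969e+16) s
T ≈ 2.488e+08 s = 7.885 years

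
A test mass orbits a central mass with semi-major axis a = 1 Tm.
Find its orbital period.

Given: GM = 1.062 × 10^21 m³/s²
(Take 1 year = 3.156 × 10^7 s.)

Convert to SI: a = 1 Tm = 1e+12 m.
Kepler's third law: T = 2π √(a³ / GM).
Substituting a = 1e+12 m and GM = 1.062e+21 m³/s²:
T = 2π √((1e+12)³ / 1.062e+21) s
T ≈ 1.928e+08 s = 6.109 years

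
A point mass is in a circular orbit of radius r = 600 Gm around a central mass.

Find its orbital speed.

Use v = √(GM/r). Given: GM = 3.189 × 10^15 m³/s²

Convert to SI: r = 600 Gm = 6e+11 m.
For a circular orbit, gravity supplies the centripetal force, so v = √(GM / r).
v = √(3.189e+15 / 6e+11) m/s ≈ 72.9 m/s = 72.9 m/s.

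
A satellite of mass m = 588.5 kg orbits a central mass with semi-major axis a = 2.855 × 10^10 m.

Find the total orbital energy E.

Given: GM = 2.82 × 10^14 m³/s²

E = −GMm / (2a).
E = −2.82e+14 · 588.5 / (2 · 2.855e+10) J ≈ -2.906e+06 J = -2.906 MJ.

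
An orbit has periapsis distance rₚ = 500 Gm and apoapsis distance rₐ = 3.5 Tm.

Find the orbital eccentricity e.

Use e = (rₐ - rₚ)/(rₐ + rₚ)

Convert to SI: rₚ = 500 Gm = 5e+11 m; rₐ = 3.5 Tm = 3.5e+12 m.
e = (rₐ − rₚ) / (rₐ + rₚ).
e = (3.5e+12 − 5e+11) / (3.5e+12 + 5e+11) = 3e+12 / 4e+12 ≈ 0.75.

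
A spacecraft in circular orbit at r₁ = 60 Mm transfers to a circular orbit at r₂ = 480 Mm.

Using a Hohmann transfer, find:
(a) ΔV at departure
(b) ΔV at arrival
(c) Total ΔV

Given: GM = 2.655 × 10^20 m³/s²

Convert to SI: r₁ = 60 Mm = 6e+07 m; r₂ = 480 Mm = 4.8e+08 m.
Transfer semi-major axis: a_t = (r₁ + r₂)/2 = (6e+07 + 4.8e+08)/2 = 2.7e+08 m.
Circular speeds: v₁ = √(GM/r₁) = 2.10357e+06 m/s, v₂ = √(GM/r₂) = 743724 m/s.
Transfer speeds (vis-viva v² = GM(2/r − 1/a_t)): v₁ᵗ = 2.80476e+06 m/s, v₂ᵗ = 350595 m/s.
(a) ΔV₁ = |v₁ᵗ − v₁| ≈ 7.012e+05 m/s = 701.2 km/s.
(b) ΔV₂ = |v₂ − v₂ᵗ| ≈ 3.931e+05 m/s = 393.1 km/s.
(c) ΔV_total = ΔV₁ + ΔV₂ ≈ 1.094e+06 m/s = 1094 km/s.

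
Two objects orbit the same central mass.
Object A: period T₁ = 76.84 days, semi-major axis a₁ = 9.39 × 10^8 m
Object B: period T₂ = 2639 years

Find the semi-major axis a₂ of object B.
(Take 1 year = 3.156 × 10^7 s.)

Convert to SI: T₁ = 76.84 days = 6.63898e+06 s; T₂ = 2639 years = 8.32868e+10 s.
Kepler's third law: (T₁/T₂)² = (a₁/a₂)³ ⇒ a₂ = a₁ · (T₂/T₁)^(2/3).
T₂/T₁ = 8.32868e+10 / 6.63898e+06 = 12545.1.
a₂ = 9.39e+08 · (12545.1)^(2/3) m ≈ 5.07e+11 m = 5.07 × 10^11 m.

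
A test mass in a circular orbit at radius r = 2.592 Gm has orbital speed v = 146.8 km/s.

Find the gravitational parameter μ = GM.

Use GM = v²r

Convert to SI: r = 2.592 Gm = 2.592e+09 m; v = 146.8 km/s = 146800 m/s.
For a circular orbit v² = GM/r, so GM = v² · r.
GM = (146800)² · 2.592e+09 m³/s² ≈ 5.586e+19 m³/s² = 5.586 × 10^19 m³/s².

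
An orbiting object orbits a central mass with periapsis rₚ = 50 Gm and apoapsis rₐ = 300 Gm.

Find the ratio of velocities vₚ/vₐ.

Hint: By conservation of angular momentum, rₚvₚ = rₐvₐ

Convert to SI: rₚ = 50 Gm = 5e+10 m; rₐ = 300 Gm = 3e+11 m.
Conservation of angular momentum gives rₚvₚ = rₐvₐ, so vₚ/vₐ = rₐ/rₚ.
vₚ/vₐ = 3e+11 / 5e+10 ≈ 6.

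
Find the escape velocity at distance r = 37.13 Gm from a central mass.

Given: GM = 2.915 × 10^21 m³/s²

Convert to SI: r = 37.13 Gm = 3.713e+10 m.
Escape velocity comes from setting total energy to zero: ½v² − GM/r = 0 ⇒ v_esc = √(2GM / r).
v_esc = √(2 · 2.915e+21 / 3.713e+10) m/s ≈ 3.963e+05 m/s = 396.3 km/s.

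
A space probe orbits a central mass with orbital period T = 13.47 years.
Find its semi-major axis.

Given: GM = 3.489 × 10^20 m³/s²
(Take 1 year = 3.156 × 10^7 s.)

Convert to SI: T = 13.47 years = 4.25113e+08 s.
Invert Kepler's third law: a = (GM · T² / (4π²))^(1/3).
Substituting T = 4.25113e+08 s and GM = 3.489e+20 m³/s²:
a = (3.489e+20 · (4.25113e+08)² / (4π²))^(1/3) m
a ≈ 1.169e+12 m = 1.169 Tm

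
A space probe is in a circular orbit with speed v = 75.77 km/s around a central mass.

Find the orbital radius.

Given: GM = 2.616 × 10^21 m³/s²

Convert to SI: v = 75.77 km/s = 75770 m/s.
For a circular orbit, v² = GM / r, so r = GM / v².
r = 2.616e+21 / (75770)² m ≈ 4.557e+11 m = 4.557 × 10^11 m.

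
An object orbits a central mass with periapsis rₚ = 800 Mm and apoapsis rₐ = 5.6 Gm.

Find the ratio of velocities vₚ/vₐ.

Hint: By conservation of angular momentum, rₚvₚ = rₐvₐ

Convert to SI: rₚ = 800 Mm = 8e+08 m; rₐ = 5.6 Gm = 5.6e+09 m.
Conservation of angular momentum gives rₚvₚ = rₐvₐ, so vₚ/vₐ = rₐ/rₚ.
vₚ/vₐ = 5.6e+09 / 8e+08 ≈ 7.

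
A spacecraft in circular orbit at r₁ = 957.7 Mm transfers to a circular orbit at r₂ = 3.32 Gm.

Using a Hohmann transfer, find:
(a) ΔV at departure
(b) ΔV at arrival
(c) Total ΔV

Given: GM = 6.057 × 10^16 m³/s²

Convert to SI: r₁ = 957.7 Mm = 9.577e+08 m; r₂ = 3.32 Gm = 3.32e+09 m.
Transfer semi-major axis: a_t = (r₁ + r₂)/2 = (9.577e+08 + 3.32e+09)/2 = 2.13885e+09 m.
Circular speeds: v₁ = √(GM/r₁) = 7952.69 m/s, v₂ = √(GM/r₂) = 4271.3 m/s.
Transfer speeds (vis-viva v² = GM(2/r − 1/a_t)): v₁ᵗ = 9908.16 m/s, v₂ᵗ = 2858.15 m/s.
(a) ΔV₁ = |v₁ᵗ − v₁| ≈ 1955 m/s = 1.955 km/s.
(b) ΔV₂ = |v₂ − v₂ᵗ| ≈ 1413 m/s = 1.413 km/s.
(c) ΔV_total = ΔV₁ + ΔV₂ ≈ 3369 m/s = 3.369 km/s.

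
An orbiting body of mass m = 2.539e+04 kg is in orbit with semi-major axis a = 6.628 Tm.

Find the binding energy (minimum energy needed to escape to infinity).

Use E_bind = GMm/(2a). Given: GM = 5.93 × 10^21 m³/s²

Convert to SI: a = 6.628 Tm = 6.628e+12 m.
Total orbital energy is E = −GMm/(2a); binding energy is E_bind = −E = GMm/(2a).
E_bind = 5.93e+21 · 2.539e+04 / (2 · 6.628e+12) J ≈ 1.136e+13 J = 11.36 TJ.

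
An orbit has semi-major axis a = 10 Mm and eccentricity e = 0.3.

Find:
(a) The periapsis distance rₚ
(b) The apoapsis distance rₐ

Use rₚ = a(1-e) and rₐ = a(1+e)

Convert to SI: a = 10 Mm = 1e+07 m.
(a) rₚ = a(1 − e) = 1e+07 · (1 − 0.3) = 1e+07 · 0.7 ≈ 7e+06 m = 7 Mm.
(b) rₐ = a(1 + e) = 1e+07 · (1 + 0.3) = 1e+07 · 1.3 ≈ 1.3e+07 m = 13 Mm.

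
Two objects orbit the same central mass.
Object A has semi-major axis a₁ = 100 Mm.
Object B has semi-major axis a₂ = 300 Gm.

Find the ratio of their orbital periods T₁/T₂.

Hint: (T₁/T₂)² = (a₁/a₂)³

Convert to SI: a₁ = 100 Mm = 1e+08 m; a₂ = 300 Gm = 3e+11 m.
From Kepler's third law, (T₁/T₂)² = (a₁/a₂)³, so T₁/T₂ = (a₁/a₂)^(3/2).
a₁/a₂ = 1e+08 / 3e+11 = 0.000333333.
T₁/T₂ = (0.000333333)^(3/2) ≈ 6.086e-06.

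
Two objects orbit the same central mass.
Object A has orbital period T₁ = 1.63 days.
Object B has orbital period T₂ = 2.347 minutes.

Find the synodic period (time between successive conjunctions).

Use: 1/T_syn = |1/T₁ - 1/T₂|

Convert to SI: T₁ = 1.63 days = 140832 s; T₂ = 2.347 minutes = 140.82 s.
T_syn = |T₁ · T₂ / (T₁ − T₂)|.
T_syn = |140832 · 140.82 / (140832 − 140.82)| s ≈ 141 s = 2.349 minutes.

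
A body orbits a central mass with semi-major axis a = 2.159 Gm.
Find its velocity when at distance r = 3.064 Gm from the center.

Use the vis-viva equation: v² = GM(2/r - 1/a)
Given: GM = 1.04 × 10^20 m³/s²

Convert to SI: a = 2.159 Gm = 2.159e+09 m; r = 3.064 Gm = 3.064e+09 m.
Vis-viva: v = √(GM · (2/r − 1/a)).
2/r − 1/a = 2/3.064e+09 − 1/2.159e+09 = 1.89564e-10 m⁻¹.
v = √(1.04e+20 · 1.89564e-10) m/s ≈ 1.404e+05 m/s = 140.4 km/s.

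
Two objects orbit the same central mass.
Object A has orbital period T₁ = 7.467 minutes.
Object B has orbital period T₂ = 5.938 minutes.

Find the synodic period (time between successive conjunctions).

Convert to SI: T₁ = 7.467 minutes = 448.02 s; T₂ = 5.938 minutes = 356.28 s.
T_syn = |T₁ · T₂ / (T₁ − T₂)|.
T_syn = |448.02 · 356.28 / (448.02 − 356.28)| s ≈ 1740 s = 29 minutes.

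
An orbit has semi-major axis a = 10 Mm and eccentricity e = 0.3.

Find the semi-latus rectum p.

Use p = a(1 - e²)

Convert to SI: a = 10 Mm = 1e+07 m.
p = a (1 − e²).
p = 1e+07 · (1 − (0.3)²) = 1e+07 · 0.91 ≈ 9.1e+06 m = 9.1 Mm.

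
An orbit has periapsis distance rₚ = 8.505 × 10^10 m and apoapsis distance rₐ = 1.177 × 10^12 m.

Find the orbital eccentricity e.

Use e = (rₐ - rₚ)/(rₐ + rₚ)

e = (rₐ − rₚ) / (rₐ + rₚ).
e = (1.177e+12 − 8.505e+10) / (1.177e+12 + 8.505e+10) = 1.09195e+12 / 1.26205e+12 ≈ 0.8652.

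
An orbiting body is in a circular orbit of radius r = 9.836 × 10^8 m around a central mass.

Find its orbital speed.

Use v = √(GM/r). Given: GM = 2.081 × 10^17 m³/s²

For a circular orbit, gravity supplies the centripetal force, so v = √(GM / r).
v = √(2.081e+17 / 9.836e+08) m/s ≈ 1.455e+04 m/s = 14.55 km/s.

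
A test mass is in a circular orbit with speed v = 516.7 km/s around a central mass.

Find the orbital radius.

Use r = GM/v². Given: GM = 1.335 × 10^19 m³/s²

Convert to SI: v = 516.7 km/s = 516700 m/s.
For a circular orbit, v² = GM / r, so r = GM / v².
r = 1.335e+19 / (516700)² m ≈ 5e+07 m = 50 Mm.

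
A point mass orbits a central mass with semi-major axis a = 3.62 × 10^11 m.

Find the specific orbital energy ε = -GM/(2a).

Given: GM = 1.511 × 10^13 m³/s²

ε = −GM / (2a).
ε = −1.511e+13 / (2 · 3.62e+11) J/kg ≈ -20.87 J/kg = -20.87 J/kg.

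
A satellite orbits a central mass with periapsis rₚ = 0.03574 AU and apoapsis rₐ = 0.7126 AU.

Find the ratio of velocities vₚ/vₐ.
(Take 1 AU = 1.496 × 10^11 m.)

Convert to SI: rₚ = 0.03574 AU = 5.3467e+09 m; rₐ = 0.7126 AU = 1.06605e+11 m.
Conservation of angular momentum gives rₚvₚ = rₐvₐ, so vₚ/vₐ = rₐ/rₚ.
vₚ/vₐ = 1.06605e+11 / 5.3467e+09 ≈ 19.94.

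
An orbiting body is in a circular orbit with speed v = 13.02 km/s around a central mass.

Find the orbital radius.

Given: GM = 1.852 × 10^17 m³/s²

Convert to SI: v = 13.02 km/s = 13020 m/s.
For a circular orbit, v² = GM / r, so r = GM / v².
r = 1.852e+17 / (13020)² m ≈ 1.092e+09 m = 1.092 × 10^9 m.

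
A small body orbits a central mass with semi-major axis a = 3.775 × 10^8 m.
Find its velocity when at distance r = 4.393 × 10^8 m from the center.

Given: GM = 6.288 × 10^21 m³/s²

Vis-viva: v = √(GM · (2/r − 1/a)).
2/r − 1/a = 2/4.393e+08 − 1/3.775e+08 = 1.90369e-09 m⁻¹.
v = √(6.288e+21 · 1.90369e-09) m/s ≈ 3.46e+06 m/s = 3460 km/s.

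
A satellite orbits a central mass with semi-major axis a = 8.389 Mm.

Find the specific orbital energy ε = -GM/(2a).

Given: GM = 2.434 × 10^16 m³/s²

Convert to SI: a = 8.389 Mm = 8.389e+06 m.
ε = −GM / (2a).
ε = −2.434e+16 / (2 · 8.389e+06) J/kg ≈ -1.451e+09 J/kg = -1.451 GJ/kg.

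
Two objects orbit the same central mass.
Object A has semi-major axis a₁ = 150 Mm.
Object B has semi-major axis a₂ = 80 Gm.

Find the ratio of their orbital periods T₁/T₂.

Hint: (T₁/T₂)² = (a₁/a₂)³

Convert to SI: a₁ = 150 Mm = 1.5e+08 m; a₂ = 80 Gm = 8e+10 m.
From Kepler's third law, (T₁/T₂)² = (a₁/a₂)³, so T₁/T₂ = (a₁/a₂)^(3/2).
a₁/a₂ = 1.5e+08 / 8e+10 = 0.001875.
T₁/T₂ = (0.001875)^(3/2) ≈ 8.119e-05.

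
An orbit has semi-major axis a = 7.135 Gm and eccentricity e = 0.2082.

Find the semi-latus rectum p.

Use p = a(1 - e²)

Convert to SI: a = 7.135 Gm = 7.135e+09 m.
p = a (1 − e²).
p = 7.135e+09 · (1 − (0.2082)²) = 7.135e+09 · 0.956653 ≈ 6.826e+09 m = 6.826 Gm.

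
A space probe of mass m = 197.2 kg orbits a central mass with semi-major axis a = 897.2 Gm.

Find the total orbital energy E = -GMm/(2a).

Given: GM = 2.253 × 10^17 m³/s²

Convert to SI: a = 897.2 Gm = 8.972e+11 m.
E = −GMm / (2a).
E = −2.253e+17 · 197.2 / (2 · 8.972e+11) J ≈ -2.476e+07 J = -24.76 MJ.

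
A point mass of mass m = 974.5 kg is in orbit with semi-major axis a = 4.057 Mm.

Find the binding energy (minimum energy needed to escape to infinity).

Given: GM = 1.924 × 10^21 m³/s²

Convert to SI: a = 4.057 Mm = 4.057e+06 m.
Total orbital energy is E = −GMm/(2a); binding energy is E_bind = −E = GMm/(2a).
E_bind = 1.924e+21 · 974.5 / (2 · 4.057e+06) J ≈ 2.311e+17 J = 231.1 PJ.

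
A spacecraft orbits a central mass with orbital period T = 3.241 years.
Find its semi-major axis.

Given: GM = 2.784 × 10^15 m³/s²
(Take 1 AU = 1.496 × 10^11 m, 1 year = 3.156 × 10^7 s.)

Convert to SI: T = 3.241 years = 1.02286e+08 s.
Invert Kepler's third law: a = (GM · T² / (4π²))^(1/3).
Substituting T = 1.02286e+08 s and GM = 2.784e+15 m³/s²:
a = (2.784e+15 · (1.02286e+08)² / (4π²))^(1/3) m
a ≈ 9.036e+09 m = 0.0604 AU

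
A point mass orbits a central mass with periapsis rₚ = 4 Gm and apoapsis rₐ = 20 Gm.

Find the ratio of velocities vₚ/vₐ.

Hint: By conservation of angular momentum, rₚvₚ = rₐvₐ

Convert to SI: rₚ = 4 Gm = 4e+09 m; rₐ = 20 Gm = 2e+10 m.
Conservation of angular momentum gives rₚvₚ = rₐvₐ, so vₚ/vₐ = rₐ/rₚ.
vₚ/vₐ = 2e+10 / 4e+09 ≈ 5.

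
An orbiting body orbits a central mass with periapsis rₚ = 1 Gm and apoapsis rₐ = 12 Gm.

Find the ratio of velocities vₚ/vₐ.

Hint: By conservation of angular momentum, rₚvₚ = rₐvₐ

Convert to SI: rₚ = 1 Gm = 1e+09 m; rₐ = 12 Gm = 1.2e+10 m.
Conservation of angular momentum gives rₚvₚ = rₐvₐ, so vₚ/vₐ = rₐ/rₚ.
vₚ/vₐ = 1.2e+10 / 1e+09 ≈ 12.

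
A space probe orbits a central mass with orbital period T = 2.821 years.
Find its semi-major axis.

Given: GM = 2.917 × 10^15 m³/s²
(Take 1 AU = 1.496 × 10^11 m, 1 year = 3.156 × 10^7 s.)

Convert to SI: T = 2.821 years = 8.90308e+07 s.
Invert Kepler's third law: a = (GM · T² / (4π²))^(1/3).
Substituting T = 8.90308e+07 s and GM = 2.917e+15 m³/s²:
a = (2.917e+15 · (8.90308e+07)² / (4π²))^(1/3) m
a ≈ 8.367e+09 m = 0.05593 AU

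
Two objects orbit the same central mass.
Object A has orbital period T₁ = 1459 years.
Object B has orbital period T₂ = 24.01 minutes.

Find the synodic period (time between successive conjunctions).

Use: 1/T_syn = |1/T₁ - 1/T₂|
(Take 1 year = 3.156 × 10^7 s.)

Convert to SI: T₁ = 1459 years = 4.6046e+10 s; T₂ = 24.01 minutes = 1440.6 s.
T_syn = |T₁ · T₂ / (T₁ − T₂)|.
T_syn = |4.6046e+10 · 1440.6 / (4.6046e+10 − 1440.6)| s ≈ 1441 s = 24.01 minutes.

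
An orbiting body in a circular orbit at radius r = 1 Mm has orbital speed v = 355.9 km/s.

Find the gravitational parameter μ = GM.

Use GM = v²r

Convert to SI: r = 1 Mm = 1e+06 m; v = 355.9 km/s = 355900 m/s.
For a circular orbit v² = GM/r, so GM = v² · r.
GM = (355900)² · 1e+06 m³/s² ≈ 1.267e+17 m³/s² = 1.267 × 10^17 m³/s².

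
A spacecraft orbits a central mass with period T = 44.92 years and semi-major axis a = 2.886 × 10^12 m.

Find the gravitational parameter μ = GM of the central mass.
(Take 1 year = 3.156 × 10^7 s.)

Convert to SI: T = 44.92 years = 1.41768e+09 s.
GM = 4π² · a³ / T².
GM = 4π² · (2.886e+12)³ / (1.41768e+09)² m³/s² ≈ 4.722e+20 m³/s² = 4.722 × 10^20 m³/s².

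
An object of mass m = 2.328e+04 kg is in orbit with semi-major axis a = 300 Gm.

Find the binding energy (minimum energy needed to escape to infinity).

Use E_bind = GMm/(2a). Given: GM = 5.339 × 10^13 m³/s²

Convert to SI: a = 300 Gm = 3e+11 m.
Total orbital energy is E = −GMm/(2a); binding energy is E_bind = −E = GMm/(2a).
E_bind = 5.339e+13 · 2.328e+04 / (2 · 3e+11) J ≈ 2.072e+06 J = 2.072 MJ.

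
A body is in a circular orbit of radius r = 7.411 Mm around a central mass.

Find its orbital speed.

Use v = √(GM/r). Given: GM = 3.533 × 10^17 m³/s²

Convert to SI: r = 7.411 Mm = 7.411e+06 m.
For a circular orbit, gravity supplies the centripetal force, so v = √(GM / r).
v = √(3.533e+17 / 7.411e+06) m/s ≈ 2.183e+05 m/s = 218.3 km/s.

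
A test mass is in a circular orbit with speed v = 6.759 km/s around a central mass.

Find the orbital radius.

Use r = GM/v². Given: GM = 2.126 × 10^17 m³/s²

Convert to SI: v = 6.759 km/s = 6759 m/s.
For a circular orbit, v² = GM / r, so r = GM / v².
r = 2.126e+17 / (6759)² m ≈ 4.654e+09 m = 4.654 Gm.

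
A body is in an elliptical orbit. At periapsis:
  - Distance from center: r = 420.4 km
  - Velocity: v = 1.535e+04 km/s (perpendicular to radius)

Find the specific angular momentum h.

Convert to SI: r = 420.4 km = 420400 m; v = 1.535e+04 km/s = 1.535e+07 m/s.
With v perpendicular to r, h = r · v.
h = 420400 · 1.535e+07 m²/s ≈ 6.453e+12 m²/s.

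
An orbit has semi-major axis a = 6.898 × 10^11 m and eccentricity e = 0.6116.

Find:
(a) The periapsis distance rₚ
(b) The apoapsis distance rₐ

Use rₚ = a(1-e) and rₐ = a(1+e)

(a) rₚ = a(1 − e) = 6.898e+11 · (1 − 0.6116) = 6.898e+11 · 0.3884 ≈ 2.679e+11 m = 2.679 × 10^11 m.
(b) rₐ = a(1 + e) = 6.898e+11 · (1 + 0.6116) = 6.898e+11 · 1.6116 ≈ 1.112e+12 m = 1.112 × 10^12 m.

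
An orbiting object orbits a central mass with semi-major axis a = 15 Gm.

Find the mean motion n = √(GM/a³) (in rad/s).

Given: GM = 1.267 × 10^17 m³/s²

Convert to SI: a = 15 Gm = 1.5e+10 m.
n = √(GM / a³).
n = √(1.267e+17 / (1.5e+10)³) rad/s ≈ 1.938e-07 rad/s.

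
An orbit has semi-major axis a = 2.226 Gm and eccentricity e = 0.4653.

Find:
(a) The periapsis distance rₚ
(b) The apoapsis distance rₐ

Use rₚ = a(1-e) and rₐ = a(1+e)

Convert to SI: a = 2.226 Gm = 2.226e+09 m.
(a) rₚ = a(1 − e) = 2.226e+09 · (1 − 0.4653) = 2.226e+09 · 0.5347 ≈ 1.19e+09 m = 1.19 Gm.
(b) rₐ = a(1 + e) = 2.226e+09 · (1 + 0.4653) = 2.226e+09 · 1.4653 ≈ 3.262e+09 m = 3.262 Gm.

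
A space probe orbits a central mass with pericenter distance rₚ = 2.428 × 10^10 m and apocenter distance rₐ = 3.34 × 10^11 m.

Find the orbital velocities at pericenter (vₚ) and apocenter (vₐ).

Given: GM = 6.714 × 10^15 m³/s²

Use the vis-viva equation v² = GM(2/r − 1/a) with a = (rₚ + rₐ)/2 = (2.428e+10 + 3.34e+11)/2 = 1.7914e+11 m.
vₚ = √(GM · (2/rₚ − 1/a)) = √(6.714e+15 · (2/2.428e+10 − 1/1.7914e+11)) m/s ≈ 718 m/s = 718 m/s.
vₐ = √(GM · (2/rₐ − 1/a)) = √(6.714e+15 · (2/3.34e+11 − 1/1.7914e+11)) m/s ≈ 52.2 m/s = 52.2 m/s.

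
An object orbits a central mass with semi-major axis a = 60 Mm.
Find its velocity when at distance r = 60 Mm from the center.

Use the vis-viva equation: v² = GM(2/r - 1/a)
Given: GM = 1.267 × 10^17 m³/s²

Convert to SI: a = 60 Mm = 6e+07 m; r = 60 Mm = 6e+07 m.
Vis-viva: v = √(GM · (2/r − 1/a)).
2/r − 1/a = 2/6e+07 − 1/6e+07 = 1.66667e-08 m⁻¹.
v = √(1.267e+17 · 1.66667e-08) m/s ≈ 4.595e+04 m/s = 45.95 km/s.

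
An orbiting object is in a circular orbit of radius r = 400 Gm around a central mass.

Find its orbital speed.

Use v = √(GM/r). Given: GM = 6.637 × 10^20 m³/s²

Convert to SI: r = 400 Gm = 4e+11 m.
For a circular orbit, gravity supplies the centripetal force, so v = √(GM / r).
v = √(6.637e+20 / 4e+11) m/s ≈ 4.073e+04 m/s = 40.73 km/s.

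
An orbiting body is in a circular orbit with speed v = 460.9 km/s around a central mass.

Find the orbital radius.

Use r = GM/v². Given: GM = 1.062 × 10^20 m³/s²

Convert to SI: v = 460.9 km/s = 460900 m/s.
For a circular orbit, v² = GM / r, so r = GM / v².
r = 1.062e+20 / (460900)² m ≈ 4.999e+08 m = 499.9 Mm.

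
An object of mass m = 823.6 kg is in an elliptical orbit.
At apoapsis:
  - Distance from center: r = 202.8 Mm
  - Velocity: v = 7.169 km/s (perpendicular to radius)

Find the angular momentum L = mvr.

Convert to SI: r = 202.8 Mm = 2.028e+08 m; v = 7.169 km/s = 7169 m/s.
Since v is perpendicular to r, L = m · v · r.
L = 823.6 · 7169 · 2.028e+08 kg·m²/s ≈ 1.197e+15 kg·m²/s.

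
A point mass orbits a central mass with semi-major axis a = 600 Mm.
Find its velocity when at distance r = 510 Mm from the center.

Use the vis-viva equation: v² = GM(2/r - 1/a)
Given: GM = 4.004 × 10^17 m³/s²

Convert to SI: a = 600 Mm = 6e+08 m; r = 510 Mm = 5.1e+08 m.
Vis-viva: v = √(GM · (2/r − 1/a)).
2/r − 1/a = 2/5.1e+08 − 1/6e+08 = 2.2549e-09 m⁻¹.
v = √(4.004e+17 · 2.2549e-09) m/s ≈ 3.005e+04 m/s = 30.05 km/s.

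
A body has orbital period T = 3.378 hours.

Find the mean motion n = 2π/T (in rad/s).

Convert to SI: T = 3.378 hours = 12160.8 s.
n = 2π / T.
n = 2π / 12160.8 s ≈ 0.0005167 rad/s.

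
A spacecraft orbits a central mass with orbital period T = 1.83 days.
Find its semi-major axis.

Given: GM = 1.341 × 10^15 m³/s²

Convert to SI: T = 1.83 days = 158112 s.
Invert Kepler's third law: a = (GM · T² / (4π²))^(1/3).
Substituting T = 158112 s and GM = 1.341e+15 m³/s²:
a = (1.341e+15 · (158112)² / (4π²))^(1/3) m
a ≈ 9.47e+07 m = 94.7 Mm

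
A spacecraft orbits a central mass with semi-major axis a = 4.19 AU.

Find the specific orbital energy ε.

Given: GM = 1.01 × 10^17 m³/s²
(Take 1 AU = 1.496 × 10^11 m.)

Convert to SI: a = 4.19 AU = 6.26824e+11 m.
ε = −GM / (2a).
ε = −1.01e+17 / (2 · 6.26824e+11) J/kg ≈ -8.056e+04 J/kg = -80.56 kJ/kg.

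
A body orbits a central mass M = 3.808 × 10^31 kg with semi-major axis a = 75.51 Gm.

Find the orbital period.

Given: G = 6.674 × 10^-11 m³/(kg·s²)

Convert to SI: a = 75.51 Gm = 7.551e+10 m.
GM = G · M = 6.674e-11 · 3.808e+31 = 2.54146e+21 m³/s².
Kepler's third law: T = 2π √(a³ / GM).
Substituting a = 7.551e+10 m and GM = 2.54146e+21 m³/s²:
T = 2π √((7.551e+10)³ / 2.54146e+21) s
T ≈ 2.586e+06 s = 29.93 days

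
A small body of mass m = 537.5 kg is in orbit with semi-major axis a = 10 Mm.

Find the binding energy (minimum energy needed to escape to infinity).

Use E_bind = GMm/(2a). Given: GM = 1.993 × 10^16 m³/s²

Convert to SI: a = 10 Mm = 1e+07 m.
Total orbital energy is E = −GMm/(2a); binding energy is E_bind = −E = GMm/(2a).
E_bind = 1.993e+16 · 537.5 / (2 · 1e+07) J ≈ 5.356e+11 J = 535.6 GJ.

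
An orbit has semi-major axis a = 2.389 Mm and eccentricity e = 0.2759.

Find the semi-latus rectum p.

Convert to SI: a = 2.389 Mm = 2.389e+06 m.
p = a (1 − e²).
p = 2.389e+06 · (1 − (0.2759)²) = 2.389e+06 · 0.923879 ≈ 2.207e+06 m = 2.207 Mm.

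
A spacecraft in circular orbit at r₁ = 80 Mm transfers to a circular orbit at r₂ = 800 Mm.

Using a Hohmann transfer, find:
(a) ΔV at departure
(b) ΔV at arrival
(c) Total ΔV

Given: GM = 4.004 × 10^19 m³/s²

Convert to SI: r₁ = 80 Mm = 8e+07 m; r₂ = 800 Mm = 8e+08 m.
Transfer semi-major axis: a_t = (r₁ + r₂)/2 = (8e+07 + 8e+08)/2 = 4.4e+08 m.
Circular speeds: v₁ = √(GM/r₁) = 707460 m/s, v₂ = √(GM/r₂) = 223719 m/s.
Transfer speeds (vis-viva v² = GM(2/r − 1/a_t)): v₁ᵗ = 953939 m/s, v₂ᵗ = 95393.9 m/s.
(a) ΔV₁ = |v₁ᵗ − v₁| ≈ 2.465e+05 m/s = 246.5 km/s.
(b) ΔV₂ = |v₂ − v₂ᵗ| ≈ 1.283e+05 m/s = 128.3 km/s.
(c) ΔV_total = ΔV₁ + ΔV₂ ≈ 3.748e+05 m/s = 374.8 km/s.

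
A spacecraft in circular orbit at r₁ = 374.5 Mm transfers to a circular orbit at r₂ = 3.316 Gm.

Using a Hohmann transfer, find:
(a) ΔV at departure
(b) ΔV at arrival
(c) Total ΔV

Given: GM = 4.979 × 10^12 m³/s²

Convert to SI: r₁ = 374.5 Mm = 3.745e+08 m; r₂ = 3.316 Gm = 3.316e+09 m.
Transfer semi-major axis: a_t = (r₁ + r₂)/2 = (3.745e+08 + 3.316e+09)/2 = 1.84525e+09 m.
Circular speeds: v₁ = √(GM/r₁) = 115.304 m/s, v₂ = √(GM/r₂) = 38.7493 m/s.
Transfer speeds (vis-viva v² = GM(2/r − 1/a_t)): v₁ᵗ = 154.57 m/s, v₂ᵗ = 17.4567 m/s.
(a) ΔV₁ = |v₁ᵗ − v₁| ≈ 39.27 m/s = 39.27 m/s.
(b) ΔV₂ = |v₂ − v₂ᵗ| ≈ 21.29 m/s = 21.29 m/s.
(c) ΔV_total = ΔV₁ + ΔV₂ ≈ 60.56 m/s = 60.56 m/s.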